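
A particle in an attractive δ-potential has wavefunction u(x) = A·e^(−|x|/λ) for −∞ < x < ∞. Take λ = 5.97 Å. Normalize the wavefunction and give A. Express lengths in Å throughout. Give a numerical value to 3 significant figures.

A ≈ 0.409 Å^(-1/2)

We need A² ∫|f|² dx = 1, taking the integral from −∞ to ∞.
With ∫₀^∞ x^0 e^(−αx) dx = 0!/α^1, with u = A·e^(−|x|/λ), the integral evaluates to A²·[λ].
Setting this equal to 1 gives A² = 1/(λ).
With λ = 5.97: A² = 0.1675 and A = 0.4093.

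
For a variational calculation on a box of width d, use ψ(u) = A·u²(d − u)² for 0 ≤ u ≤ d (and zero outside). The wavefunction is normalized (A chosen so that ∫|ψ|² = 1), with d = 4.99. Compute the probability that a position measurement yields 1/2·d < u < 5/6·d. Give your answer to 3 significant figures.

P ≈ 0.491

The probability is P = ∫ |ψ|² du over [1/2·d, 5/6·d].
The normalization integral ∫|ψ|²du over the whole domain equals d^9/630·A², and A² cancels in the ratio.
In terms of t = u/d (A² and the length scale cancel between numerator and denominator), P = [∫_{1/2}^{5/6} t^4·(1 - t)^4 dt] / [∫_{0}^{1} t^4·(1 - t)^4 dt].
An antiderivative of t^4·(1 - t)^4 is t^5·(70·t^4 - 315·t^3 + 540·t^2 - 420·t + 126)/630; evaluating from 1/2 to 5/6 gives ≈ 0.00077944, while the full integral is 1/630.
Taking the ratio, P = 0.4910.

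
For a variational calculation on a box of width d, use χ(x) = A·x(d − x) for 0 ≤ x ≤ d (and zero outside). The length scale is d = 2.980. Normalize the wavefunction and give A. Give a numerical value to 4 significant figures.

A ≈ 0.3573

Require ∫ |χ|² dx = 1 over the whole domain.
With χ = A·x(d − x), the integral evaluates to A²·[d^5/30].
Hence A² = 1/[d^5/30].
Substituting d = 2.980 gives A² = 0.12766, so A = 0.35729.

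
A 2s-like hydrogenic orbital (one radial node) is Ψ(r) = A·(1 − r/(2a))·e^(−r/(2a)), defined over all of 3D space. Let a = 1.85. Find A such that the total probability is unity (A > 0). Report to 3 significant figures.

A ≈ 0.0793

The normalization condition is ∫|Ψ|² 4πr² dr = 1 from 0 to ∞.
(Spherical symmetry: dV = 4πr² dr.)
Using ∫₀^∞ rⁿ e^(−αr) dr = n!/αⁿ⁺¹, with Ψ = A·(1 − r/(2a))·e^(−r/(2a)), the integral evaluates to A²·[8·π·a^3].
Setting this equal to 1 gives A² = 1/(8·π·a^3).
Plugging in a = 1.85 yields A = 0.07927.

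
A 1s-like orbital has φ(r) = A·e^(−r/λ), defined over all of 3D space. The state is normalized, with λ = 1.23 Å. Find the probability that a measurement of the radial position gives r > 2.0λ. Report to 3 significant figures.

Integrate the radial probability density 4πr²|φ|² over r > 2.0λ.
Normalization gives A² = 1/(π·λ^3).
Let u = r/λ; then A², 4π and the length scale all cancel, so P = ∫_{2.0}^{∞} u^2·e^(-2·u) du ÷ ∫_{0}^{∞} u^2·e^(-2·u) du.
Using ∫ u^2·e^(-2·u) du = -(2·u^2 + 2·u + 1)·e^(-2·u)/4, the numerator is 13·e^(-4)/4 and the denominator is 1/4.
Taking the ratio yields P = 0.2381.

P ≈ 0.238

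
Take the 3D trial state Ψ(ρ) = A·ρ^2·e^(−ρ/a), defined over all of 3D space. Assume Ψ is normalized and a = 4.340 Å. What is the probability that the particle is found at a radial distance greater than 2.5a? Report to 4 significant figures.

P ≈ 0.7622

Integrate the radial probability density 4πρ²|Ψ|² over ρ > 2.5a.
The full normalization integral is A²·[45·π·a^7/2] = 1, fixing A².
In terms of u = ρ/a (A², 4π and the length scale all cancel between numerator and denominator), P = [∫_{2.5}^{∞} u^6·e^(-2·u) du] / [∫_{0}^{∞} u^6·e^(-2·u) du].
An antiderivative of u^6·e^(-2·u) is -(4·u^6 + 12·u^5 + 30·u^4 + 60·u^3 + 90·u^2 + 90·u + 45)·e^(-2·u)/8; evaluating from 2.5 to ∞ gives ≈ 4.28728, while the full integral is 45/8.
Taking the ratio yields P = 0.76218.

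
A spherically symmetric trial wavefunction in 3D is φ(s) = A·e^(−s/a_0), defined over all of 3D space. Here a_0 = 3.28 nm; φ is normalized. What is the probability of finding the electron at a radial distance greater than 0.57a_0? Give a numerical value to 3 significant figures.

P ≈ 0.892

With dV = 4πs²ds, the probability is ∫|φ|² dV over s > 0.57a_0.
The full normalization integral is A²·[π·a_0^3] = 1, fixing A².
Let u = s/a_0; then A², 4π and the length scale all cancel, so P = ∫_{0.57}^{∞} u^2·e^(-2·u) du ÷ ∫_{0}^{∞} u^2·e^(-2·u) du.
Using ∫ u^2·e^(-2·u) du = -(2·u^2 + 2·u + 1)·e^(-2·u)/4, the numerator is ≈ 0.22306 and the denominator is 1/4.
This evaluates to P = 0.8922.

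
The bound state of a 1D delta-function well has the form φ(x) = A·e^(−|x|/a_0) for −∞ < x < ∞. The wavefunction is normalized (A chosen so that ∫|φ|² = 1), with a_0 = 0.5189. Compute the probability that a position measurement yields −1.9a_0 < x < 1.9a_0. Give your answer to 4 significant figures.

|φ|² is the probability density, so P = ∫_{−1.9a_0}^{1.9a_0} |φ|² dx.
Since A² = 1/(a_0), this is the region integral divided by the full normalization integral.
By symmetry take twice the x ≥ 0 contribution in numerator and denominator; the 2's cancel. Let u = x/a_0; then A² and the length scale cancel, so P = ∫_{0}^{1.9} e^(-2·u) du ÷ ∫_{0}^{∞} e^(-2·u) du.
Using ∫ e^(-2·u) du = -e^(-2·u)/2, the numerator is 1/2 - e^(-19/5)/2 and the denominator is 1/2.
The result is P = 0.97763.

P ≈ 0.9776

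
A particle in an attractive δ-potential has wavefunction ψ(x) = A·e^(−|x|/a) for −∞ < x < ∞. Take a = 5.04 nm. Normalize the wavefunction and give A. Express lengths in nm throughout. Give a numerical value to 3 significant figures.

The normalization condition is ∫|ψ|² dx = 1 from −∞ to ∞.
Recall ∫₀^∞ x^m e^(−x/β) dx = m!·β^(m+1), the integral (without the A² prefactor) comes out to a.
So A² = (a)^(−1).
Plugging in a = 5.04 yields A = 0.4454.

A ≈ 0.445 nm^(-1/2)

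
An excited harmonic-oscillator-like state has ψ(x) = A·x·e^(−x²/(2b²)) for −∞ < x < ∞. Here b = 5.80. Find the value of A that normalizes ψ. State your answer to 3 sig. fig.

A ≈ 0.0760

We need A² ∫|f|² dx = 1, taking the integral from −∞ to ∞.
Differentiating ∫e^(−αx²) dx = √(π/α) under α to get the higher moments, ∫|ψ|² dx = A²·(√(π)·b^3/2).
So A² = (√(π)·b^3/2)^(−1).
Substituting b = 5.80 gives A² = 0.005783, so A = 0.07605.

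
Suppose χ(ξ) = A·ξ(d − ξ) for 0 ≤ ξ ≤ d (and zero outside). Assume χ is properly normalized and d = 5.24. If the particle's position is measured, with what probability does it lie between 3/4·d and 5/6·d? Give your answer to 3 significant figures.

The probability is P = ∫ |χ|² dξ over [3/4·d, 5/6·d].
With A² fixed by ∫|χ|² = 1, i.e. A² = (d^5/30)^(−1), substitute and integrate.
Substituting u = ξ/d, A² and the length scale cancel in the ratio: P = ∫_{3/4}^{5/6} u^2·(1 - u)^2 du / ∫_{0}^{1} u^2·(1 - u)^2 du.
With ∫ u^2·(1 - u)^2 du = u^3·(6·u^2 - 15·u + 10)/30 + C, the region integral is ≈ 0.0022674 and the full one is 1/30.
The result is P = 0.06802.

P ≈ 0.0680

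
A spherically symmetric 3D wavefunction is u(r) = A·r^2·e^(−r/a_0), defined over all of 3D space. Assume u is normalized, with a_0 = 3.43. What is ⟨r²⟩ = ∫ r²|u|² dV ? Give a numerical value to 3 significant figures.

The expectation value is the |u|²-weighted average of r^2: ∫ r^2|u|² 4πr² dr.
Recall ∫₀^∞ r^m e^(−r/β) dr = m!·β^(m+1), the ratio of the moment integral to the normalization integral gives ⟨r²⟩ = 14·a_0^2.
With a_0 = 3.43, ⟨r^2⟩ = 164.7.

⟨r^2⟩ ≈ 165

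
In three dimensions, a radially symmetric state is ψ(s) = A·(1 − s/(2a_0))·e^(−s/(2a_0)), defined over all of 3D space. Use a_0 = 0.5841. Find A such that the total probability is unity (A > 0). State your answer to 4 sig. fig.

A ≈ 0.4468

The normalization condition is ∫|ψ|² 4πs² ds = 1 from 0 to ∞.
The angular integral contributes 4π, leaving ∫₀^∞ s²|ψ|² ds.
Carrying out the integral gives A² · 8·π·a_0^3.
Hence A² = 1/[8·π·a_0^3].
Plugging in a_0 = 0.5841 yields A = 0.44684.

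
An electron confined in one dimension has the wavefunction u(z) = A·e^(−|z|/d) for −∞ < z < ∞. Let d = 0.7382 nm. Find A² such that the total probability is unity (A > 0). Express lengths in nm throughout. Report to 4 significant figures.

Normalization requires ∫|u|² dz = 1, integrated from −∞ to ∞.
Using ∫₀^∞ zⁿ e^(−αz) dz = n!/αⁿ⁺¹, carrying out the integral gives A² · d.
So A² = (d)^(−1).
Plugging in d = 0.7382 yields A = 1.1639.

A^2 ≈ 1.355 nm^(-1)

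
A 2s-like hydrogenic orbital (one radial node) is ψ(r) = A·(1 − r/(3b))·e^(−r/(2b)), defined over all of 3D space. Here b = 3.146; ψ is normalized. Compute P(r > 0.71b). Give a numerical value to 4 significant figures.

P ≈ 0.9268

With dV = 4πr²dr, the probability is ∫|ψ|² dV over r > 0.71b.
A² is fixed by ∫₀^∞ 4πr²|ψ|² dr = 1, i.e. A² = (8·π·b^3/3)^(−1).
Substituting u = r/b, A², 4π and the length scale all cancel in the ratio: P = ∫_{0.71}^{∞} u^2·(1 - u/3)^2·e^(-u) du / ∫_{0}^{∞} u^2·(1 - u/3)^2·e^(-u) du.
An antiderivative of u^2·(1 - u/3)^2·e^(-u) is (-u^4 + 2·u^3 - 3·u^2 - 6·u - 6)·e^(-u)/9; evaluating from 0.71 to ∞ gives ≈ 0.617865, while the full integral is 2/3.
The region integral divided by the full integral gives P = 0.92680.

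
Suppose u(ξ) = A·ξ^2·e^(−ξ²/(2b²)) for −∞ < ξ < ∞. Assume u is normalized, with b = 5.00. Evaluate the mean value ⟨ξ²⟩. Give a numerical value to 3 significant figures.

By definition ⟨ξ²⟩ = ∫ ξ^2 |u(ξ)|² dξ.
Differentiating ∫e^(−αξ²) dξ = √(π/α) under α to get the higher moments, evaluating both integrals, ⟨ξ²⟩ = 5·b^2/2.
With b = 5.00, ⟨ξ^2⟩ = 62.50.

⟨ξ^2⟩ ≈ 62.5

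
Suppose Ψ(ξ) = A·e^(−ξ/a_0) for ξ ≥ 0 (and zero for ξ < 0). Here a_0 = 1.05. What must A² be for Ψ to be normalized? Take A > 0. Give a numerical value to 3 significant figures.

Require ∫ |Ψ|² dξ = 1 over the whole domain.
The integral (without the A² prefactor) comes out to a_0/2.
Hence A² = 1/[a_0/2].
With a_0 = 1.05: A² = 1.905 and A = 1.380.

A^2 ≈ 1.90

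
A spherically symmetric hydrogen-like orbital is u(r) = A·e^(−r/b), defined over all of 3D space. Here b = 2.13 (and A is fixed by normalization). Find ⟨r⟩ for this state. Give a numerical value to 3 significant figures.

⟨r⟩ = ∫ r |u|² 4πr² dr over the full domain.
With ∫₀^∞ r^3 e^(−αr) dr = 3!/α^4, the ratio of the moment integral to the normalization integral gives ⟨r⟩ = 3·b/2.
With b = 2.13, ⟨r⟩ = 3.195.

⟨r⟩ ≈ 3.20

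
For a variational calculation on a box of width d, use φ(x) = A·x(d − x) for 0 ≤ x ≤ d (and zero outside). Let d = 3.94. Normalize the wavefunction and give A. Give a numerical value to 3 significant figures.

A ≈ 0.178

Normalization requires ∫|φ|² dx = 1, integrated from 0 to d.
Carrying out the integral gives A² · d^5/30.
Setting this equal to 1 gives A² = 1/(d^5/30).
With d = 3.94: A² = 0.03160 and A = 0.1778.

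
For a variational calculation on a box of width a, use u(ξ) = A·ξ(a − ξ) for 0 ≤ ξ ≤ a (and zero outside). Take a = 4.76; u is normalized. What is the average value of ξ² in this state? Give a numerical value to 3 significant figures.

⟨ξ^2⟩ ≈ 6.47

By definition ⟨ξ²⟩ = ∫ ξ^2 |u(ξ)|² dξ.
Evaluating both integrals, ⟨ξ²⟩ = 2·a^2/7.
Putting a = 4.76 gives 6.474.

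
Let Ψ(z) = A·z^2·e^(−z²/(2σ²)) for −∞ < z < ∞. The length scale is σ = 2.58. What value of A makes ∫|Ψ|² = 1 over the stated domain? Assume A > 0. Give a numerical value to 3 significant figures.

A ≈ 0.0811

We need A² ∫|f|² dz = 1, taking the integral from −∞ to ∞.
Carrying out the integral gives A² · 3·√(π)·σ^5/4.
Setting this equal to 1 gives A² = 1/(3·√(π)·σ^5/4).
Plugging in σ = 2.58 yields A = 0.08112.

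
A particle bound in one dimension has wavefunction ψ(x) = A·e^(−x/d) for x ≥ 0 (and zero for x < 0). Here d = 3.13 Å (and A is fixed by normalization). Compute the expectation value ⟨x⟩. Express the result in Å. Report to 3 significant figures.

⟨x⟩ = ∫ x |ψ|² dx over the full domain.
Evaluating both integrals, ⟨x⟩ = d/2.
With d = 3.13, ⟨x⟩ = 1.565.

⟨x⟩ ≈ 1.57 Å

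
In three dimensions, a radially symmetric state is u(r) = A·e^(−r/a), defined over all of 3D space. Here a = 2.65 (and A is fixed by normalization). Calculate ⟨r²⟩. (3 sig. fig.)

⟨r^2⟩ ≈ 21.1

⟨r²⟩ = ∫ r^2 |u|² 4πr² dr over the full domain.
Recall ∫₀^∞ r^m e^(−r/β) dr = m!·β^(m+1), evaluating both integrals, ⟨r²⟩ = 3·a^2.
With a = 2.65, ⟨r^2⟩ = 21.07.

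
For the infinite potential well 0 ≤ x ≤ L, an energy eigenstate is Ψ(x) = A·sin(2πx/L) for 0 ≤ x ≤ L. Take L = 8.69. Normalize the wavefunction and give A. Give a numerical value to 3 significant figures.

Require ∫ |Ψ|² dx = 1 over the whole domain.
With ∫₀^L sin²(nπx/L) dx = L/2, with Ψ = A·sin(2πx/L), the integral evaluates to A²·[L/2].
Setting this equal to 1 gives A² = 1/(L/2).
Substituting L = 8.69 gives A² = 0.2301, so A = 0.4797.

A ≈ 0.480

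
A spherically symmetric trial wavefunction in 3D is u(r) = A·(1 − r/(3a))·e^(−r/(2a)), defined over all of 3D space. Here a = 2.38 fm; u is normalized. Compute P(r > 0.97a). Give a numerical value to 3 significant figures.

P ≈ 0.866

With dV = 4πr²dr, the probability is ∫|u|² dV over r > 0.97a.
The full normalization integral is A²·[8·π·a^3/3] = 1, fixing A².
In terms of t = r/a (A², 4π and the length scale all cancel between numerator and denominator), P = [∫_{0.97}^{∞} t^2·(1 - t/3)^2·e^(-t) dt] / [∫_{0}^{∞} t^2·(1 - t/3)^2·e^(-t) dt].
An antiderivative of t^2·(1 - t/3)^2·e^(-t) is (-t^4 + 2·t^3 - 3·t^2 - 6·t - 6)·e^(-t)/9; evaluating from 0.97 to ∞ gives ≈ 0.57716, while the full integral is 2/3.
The region integral divided by the full integral gives P = 0.8657.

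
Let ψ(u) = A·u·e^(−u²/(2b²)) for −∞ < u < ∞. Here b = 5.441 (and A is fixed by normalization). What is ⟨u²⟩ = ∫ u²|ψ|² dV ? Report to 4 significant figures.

⟨u^2⟩ ≈ 44.41

⟨u²⟩ = ∫ u^2 |ψ|² du over the full domain.
Differentiating ∫e^(−αu²) du = √(π/α) under α to get the higher moments, since the A² factors cancel between numerator and denominator, ⟨u²⟩ = 3·b^2/2.
Putting b = 5.441 gives 44.407.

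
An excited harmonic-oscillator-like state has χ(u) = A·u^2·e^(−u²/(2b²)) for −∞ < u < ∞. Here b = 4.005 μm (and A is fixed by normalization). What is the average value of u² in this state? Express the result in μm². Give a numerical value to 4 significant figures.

⟨u^2⟩ ≈ 40.10 μm^2

⟨u²⟩ = ∫ u^2 |χ|² du over the full domain.
With ∫_{−∞}^{∞} u^(2m) e^(−αu²) du = (2m−1)!!·√π / (2^m α^(m+1/2)), the ratio of the moment integral to the normalization integral gives ⟨u²⟩ = 5·b^2/2.
Putting b = 4.005 gives 40.100.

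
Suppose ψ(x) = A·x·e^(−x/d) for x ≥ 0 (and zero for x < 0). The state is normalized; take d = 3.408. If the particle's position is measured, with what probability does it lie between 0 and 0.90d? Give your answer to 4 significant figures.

P = ∫_{0}^{0.90d} |ψ(x)|² dx.
The normalization integral ∫|ψ|²dx over the whole domain equals d^3/4·A², and A² cancels in the ratio.
Substituting u = x/d, A² and the length scale cancel in the ratio: P = ∫_{0}^{0.90} u^2·e^(-2·u) du / ∫_{0}^{∞} u^2·e^(-2·u) du.
Using ∫ u^2·e^(-2·u) du = -(2·u^2 + 2·u + 1)·e^(-2·u)/4, the numerator is 1/4 - 221·e^(-9/5)/200 and the denominator is 1/4.
Evaluating gives P = 0.26938.

P ≈ 0.2694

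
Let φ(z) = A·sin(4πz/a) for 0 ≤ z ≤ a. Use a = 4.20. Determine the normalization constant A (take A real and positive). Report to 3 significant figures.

A ≈ 0.690

Require ∫ |φ|² dz = 1 over the whole domain.
With ∫₀^a sin²(nπz/a) dz = a/2, ∫|φ|² dz = A²·(a/2).
Setting this equal to 1 gives A² = 1/(a/2).
With a = 4.20: A² = 0.4762 and A = 0.6901.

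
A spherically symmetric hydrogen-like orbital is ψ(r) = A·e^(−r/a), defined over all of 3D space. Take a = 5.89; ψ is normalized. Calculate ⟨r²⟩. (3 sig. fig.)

⟨r^2⟩ ≈ 104

⟨r²⟩ = ∫ r^2 |ψ|² 4πr² dr over the full domain.
The ratio of the moment integral to the normalization integral gives ⟨r²⟩ = 3·a^2.
With a = 5.89, ⟨r^2⟩ = 104.1.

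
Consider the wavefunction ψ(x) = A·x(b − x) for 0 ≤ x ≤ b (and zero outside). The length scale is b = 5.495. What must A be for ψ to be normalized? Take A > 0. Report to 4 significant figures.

Require ∫ |ψ|² dx = 1 over the whole domain.
Expanding the polynomial and integrating term by term, carrying out the integral gives A² · b^5/30.
Setting this equal to 1 gives A² = 1/(b^5/30).
Substituting b = 5.495 gives A² = 0.0059880, so A = 0.077382.

A ≈ 0.07738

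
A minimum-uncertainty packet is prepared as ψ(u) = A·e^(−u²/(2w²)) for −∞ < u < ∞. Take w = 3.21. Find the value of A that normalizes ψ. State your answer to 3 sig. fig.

A ≈ 0.419

Require ∫ |ψ|² du = 1 over the whole domain.
∫|ψ|² du = A²·(√(π)·w).
Hence A² = 1/[√(π)·w].
Plugging in w = 3.21 yields A = 0.4192.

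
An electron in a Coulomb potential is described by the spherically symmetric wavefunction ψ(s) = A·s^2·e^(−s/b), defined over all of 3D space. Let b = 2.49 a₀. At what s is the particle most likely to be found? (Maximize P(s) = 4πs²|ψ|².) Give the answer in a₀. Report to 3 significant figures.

Set d/ds [P(s) = 4πs²|ψ|²] = 0 and solve for s > 0.
This gives s = 3·b.
With b = 2.49, the most probable radial distance is 7.470 a₀.

s ≈ 7.47 a₀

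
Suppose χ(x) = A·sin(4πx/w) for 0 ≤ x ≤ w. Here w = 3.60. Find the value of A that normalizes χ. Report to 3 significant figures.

A ≈ 0.745

Normalization requires ∫|χ|² dx = 1, integrated from 0 to w.
Using sin²θ = (1 − cos 2θ)/2, carrying out the integral gives A² · w/2.
With w = 3.60: A² = 0.5556 and A = 0.7454.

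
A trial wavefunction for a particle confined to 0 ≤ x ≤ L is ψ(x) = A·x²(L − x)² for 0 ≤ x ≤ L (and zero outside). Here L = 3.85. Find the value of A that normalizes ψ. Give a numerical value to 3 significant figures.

A ≈ 0.0582

Normalization requires ∫|ψ|² dx = 1, integrated from 0 to L.
Expanding the polynomial and integrating term by term, with ψ = A·x²(L − x)², the integral evaluates to A²·[L^9/630].
Hence A² = 1/[L^9/630].
Substituting L = 3.85 gives A² = 0.003390, so A = 0.05822.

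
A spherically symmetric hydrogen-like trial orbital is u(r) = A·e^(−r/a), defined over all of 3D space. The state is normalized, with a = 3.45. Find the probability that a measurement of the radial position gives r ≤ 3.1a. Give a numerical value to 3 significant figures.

With dV = 4πr²dr, the probability is ∫|u|² dV over r ≤ 3.1a.
A² is fixed by ∫₀^∞ 4πr²|u|² dr = 1, i.e. A² = (π·a^3)^(−1).
Let t = r/a; then A², 4π and the length scale all cancel, so P = ∫_{0}^{3.1} t^2·e^(-2·t) dt ÷ ∫_{0}^{∞} t^2·e^(-2·t) dt.
An antiderivative of t^2·e^(-2·t) is -(2·t^2 + 2·t + 1)·e^(-2·t)/4; evaluating from 0 to 3.1 gives 1/4 - 1321·e^(-31/5)/200, while the full integral is 1/4.
Taking the ratio yields P = 0.9464.

P ≈ 0.946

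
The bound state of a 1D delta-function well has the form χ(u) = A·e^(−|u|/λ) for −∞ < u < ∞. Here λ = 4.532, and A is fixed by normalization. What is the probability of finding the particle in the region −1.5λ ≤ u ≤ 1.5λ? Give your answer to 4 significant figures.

P = ∫_{−1.5λ}^{1.5λ} |χ(u)|² du.
With A² fixed by ∫|χ|² = 1, i.e. A² = (λ)^(−1), substitute and integrate.
By symmetry take twice the u ≥ 0 contribution in numerator and denominator; the 2's cancel. Let t = u/λ; then A² and the length scale cancel, so P = ∫_{0}^{1.5} e^(-2·t) dt ÷ ∫_{0}^{∞} e^(-2·t) dt.
With ∫ e^(-2·t) dt = -e^(-2·t)/2 + C, the region integral is 1/2 - e^(-3)/2 and the full one is 1/2.
The result is P = 0.95021.

P ≈ 0.9502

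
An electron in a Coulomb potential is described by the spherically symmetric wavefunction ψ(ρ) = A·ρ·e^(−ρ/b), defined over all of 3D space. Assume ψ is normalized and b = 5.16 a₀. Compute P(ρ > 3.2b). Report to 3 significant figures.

P = ∫ |ψ|² 4πρ² dρ over ρ > 3.2b.
The full normalization integral is A²·[3·π·b^5] = 1, fixing A².
Let u = ρ/b; then A², 4π and the length scale all cancel, so P = ∫_{3.2}^{∞} u^4·e^(-2·u) du ÷ ∫_{0}^{∞} u^4·e^(-2·u) du.
With ∫ u^4·e^(-2·u) du = -(u^4/2 + u^3 + 3·u^2/2 + 3·u/2 + 3/4)·e^(-2·u) + C, the region integral is ≈ 0.17630 and the full one is 3/4.
This evaluates to P = 0.2351.

P ≈ 0.235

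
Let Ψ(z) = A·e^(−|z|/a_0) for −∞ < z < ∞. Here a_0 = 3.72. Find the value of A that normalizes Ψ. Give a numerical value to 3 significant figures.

The normalization condition is ∫|Ψ|² dz = 1 from −∞ to ∞.
The integral (without the A² prefactor) comes out to a_0.
So A² = (a_0)^(−1).
With a_0 = 3.72: A² = 0.2688 and A = 0.5185.

A ≈ 0.518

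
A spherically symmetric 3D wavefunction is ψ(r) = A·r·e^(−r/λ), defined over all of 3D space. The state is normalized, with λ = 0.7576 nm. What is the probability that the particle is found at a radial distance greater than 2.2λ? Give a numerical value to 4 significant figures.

With dV = 4πr²dr, the probability is ∫|ψ|² dV over r > 2.2λ.
A² is fixed by ∫₀^∞ 4πr²|ψ|² dr = 1, i.e. A² = (3·π·λ^5)^(−1).
Substituting u = r/λ, A², 4π and the length scale all cancel in the ratio: P = ∫_{2.2}^{∞} u^4·e^(-2·u) du / ∫_{0}^{∞} u^4·e^(-2·u) du.
An antiderivative of u^4·e^(-2·u) is -(u^4/2 + u^3 + 3·u^2/2 + 3·u/2 + 3/4)·e^(-2·u); evaluating from 2.2 to ∞ gives ≈ 0.413388, while the full integral is 3/4.
The region integral divided by the full integral gives P = 0.55118.

P ≈ 0.5512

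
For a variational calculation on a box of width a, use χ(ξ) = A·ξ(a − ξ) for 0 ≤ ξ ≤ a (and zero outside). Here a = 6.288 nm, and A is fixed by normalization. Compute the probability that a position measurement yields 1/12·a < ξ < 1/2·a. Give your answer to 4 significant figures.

P ≈ 0.4949

The probability is P = ∫ |χ|² dξ over [1/12·a, 1/2·a].
The normalization integral ∫|χ|²dξ over the whole domain equals a^5/30·A², and A² cancels in the ratio.
Substituting u = ξ/a, A² and the length scale cancel in the ratio: P = ∫_{1/12}^{1/2} u^2·(1 - u)^2 du / ∫_{0}^{1} u^2·(1 - u)^2 du.
With ∫ u^2·(1 - u)^2 du = u^3·(6·u^2 - 15·u + 10)/30 + C, the region integral is ≈ 0.0164971 and the full one is 1/30.
This works out to P = 0.49491.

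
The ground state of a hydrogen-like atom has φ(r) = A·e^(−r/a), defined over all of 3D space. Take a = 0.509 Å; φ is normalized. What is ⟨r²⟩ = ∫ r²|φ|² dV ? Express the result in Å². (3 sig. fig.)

By definition ⟨r²⟩ = ∫ r^2 |φ(r)|² 4πr² dr.
Since the A² factors cancel between numerator and denominator, ⟨r²⟩ = 3·a^2.
Putting a = 0.509 gives 0.7772.

⟨r^2⟩ ≈ 0.777 Å^2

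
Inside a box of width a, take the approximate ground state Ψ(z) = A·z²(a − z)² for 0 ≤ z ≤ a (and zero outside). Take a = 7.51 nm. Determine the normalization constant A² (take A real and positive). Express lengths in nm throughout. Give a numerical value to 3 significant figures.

A^2 ≈ 0.00000829 nm^(-9)

We need A² ∫|f|² dz = 1, taking the integral from 0 to a.
With Ψ = A·z²(a − z)², the integral evaluates to A²·[a^9/630].
Setting this equal to 1 gives A² = 1/(a^9/630).
With a = 7.51: A² = 0.000008291 and A = 0.002879.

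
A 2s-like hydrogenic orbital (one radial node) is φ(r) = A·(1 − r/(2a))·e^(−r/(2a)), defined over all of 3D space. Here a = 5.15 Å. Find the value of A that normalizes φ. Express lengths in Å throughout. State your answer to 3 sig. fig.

A ≈ 0.0171 Å^(-3/2)

We need A² ∫|f|² 4πr² dr = 1, taking the integral from 0 to ∞.
(Spherical symmetry: dV = 4πr² dr.)
Using ∫₀^∞ rⁿ e^(−αr) dr = n!/αⁿ⁺¹, with φ = A·(1 − r/(2a))·e^(−r/(2a)), the integral evaluates to A²·[8·π·a^3].
So A² = (8·π·a^3)^(−1).
With a = 5.15: A² = 0.0002913 and A = 0.01707.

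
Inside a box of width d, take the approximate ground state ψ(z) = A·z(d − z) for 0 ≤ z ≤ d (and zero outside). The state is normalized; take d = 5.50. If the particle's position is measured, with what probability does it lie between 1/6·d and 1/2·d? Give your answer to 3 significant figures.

P ≈ 0.465

P = ∫_{1/6·d}^{1/2·d} |ψ(z)|² dz.
The normalization integral ∫|ψ|²dz over the whole domain equals d^5/30·A², and A² cancels in the ratio.
Substituting u = z/d, A² and the length scale cancel in the ratio: P = ∫_{1/6}^{1/2} u^2·(1 - u)^2 du / ∫_{0}^{1} u^2·(1 - u)^2 du.
With ∫ u^2·(1 - u)^2 du = u^3·(6·u^2 - 15·u + 10)/30 + C, the region integral is ≈ 0.015484 and the full one is 1/30.
Taking the ratio, P = 301/648.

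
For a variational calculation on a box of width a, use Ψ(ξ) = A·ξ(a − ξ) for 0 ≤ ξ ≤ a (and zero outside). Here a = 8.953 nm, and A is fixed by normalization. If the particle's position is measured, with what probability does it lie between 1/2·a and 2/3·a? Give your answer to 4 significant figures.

P ≈ 0.2901

P = ∫_{1/2·a}^{2/3·a} |Ψ(ξ)|² dξ.
With A² fixed by ∫|Ψ|² = 1, i.e. A² = (a^5/30)^(−1), substitute and integrate.
In terms of u = ξ/a (A² and the length scale cancel between numerator and denominator), P = [∫_{1/2}^{2/3} u^2·(1 - u)^2 du] / [∫_{0}^{1} u^2·(1 - u)^2 du].
An antiderivative of u^2·(1 - u)^2 is u^3·(6·u^2 - 15·u + 10)/30; evaluating from 1/2 to 2/3 gives 47/4860, while the full integral is 1/30.
Evaluating gives P = 47/162.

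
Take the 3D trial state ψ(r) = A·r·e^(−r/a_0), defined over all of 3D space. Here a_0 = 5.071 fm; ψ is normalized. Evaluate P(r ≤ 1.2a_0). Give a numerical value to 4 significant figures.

With dV = 4πr²dr, the probability is ∫|ψ|² dV over r ≤ 1.2a_0.
A² is fixed by ∫₀^∞ 4πr²|ψ|² dr = 1, i.e. A² = (3·π·a_0^5)^(−1).
Let u = r/a_0; then A², 4π and the length scale all cancel, so P = ∫_{0}^{1.2} u^4·e^(-2·u) du ÷ ∫_{0}^{∞} u^4·e^(-2·u) du.
An antiderivative of u^4·e^(-2·u) is -(u^4/2 + u^3 + 3·u^2/2 + 3·u/2 + 3/4)·e^(-2·u); evaluating from 0 to 1.2 gives ≈ 0.0719014, while the full integral is 3/4.
Taking the ratio yields P = 0.095869.

P ≈ 0.09587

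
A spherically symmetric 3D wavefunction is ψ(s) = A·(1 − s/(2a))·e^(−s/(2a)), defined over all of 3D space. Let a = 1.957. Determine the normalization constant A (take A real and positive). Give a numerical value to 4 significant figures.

Require ∫ |ψ|² 4πs² ds = 1 over the whole domain.
The angular integral contributes 4π, leaving ∫₀^∞ s²|ψ|² ds.
Recall ∫₀^∞ s^m e^(−s/β) ds = m!·β^(m+1), the integral (without the A² prefactor) comes out to 8·π·a^3.
With a = 1.957: A² = 0.0053087 and A = 0.072861.

A ≈ 0.07286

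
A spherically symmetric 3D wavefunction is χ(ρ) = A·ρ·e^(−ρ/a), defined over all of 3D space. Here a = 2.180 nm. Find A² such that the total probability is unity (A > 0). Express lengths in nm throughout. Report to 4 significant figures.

A^2 ≈ 0.002155 nm^(-5)

The normalization condition is ∫|χ|² 4πρ² dρ = 1 from 0 to ∞.
With χ = A·ρ·e^(−ρ/a), the integral evaluates to A²·[3·π·a^5].
Setting this equal to 1 gives A² = 1/(3·π·a^5).
With a = 2.180: A² = 0.0021550 and A = 0.046422.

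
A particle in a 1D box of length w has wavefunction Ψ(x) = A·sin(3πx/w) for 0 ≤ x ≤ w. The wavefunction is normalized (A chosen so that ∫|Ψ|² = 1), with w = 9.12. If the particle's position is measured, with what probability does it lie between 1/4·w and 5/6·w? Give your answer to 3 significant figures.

P = ∫_{1/4·w}^{5/6·w} |Ψ(x)|² dx.
The normalization integral ∫|Ψ|²dx over the whole domain equals w/2·A², and A² cancels in the ratio.
Substituting u = x/w, A² and the length scale cancel in the ratio: P = ∫_{1/4}^{5/6} sin(3·π·u)^2 du / ∫_{0}^{1} sin(3·π·u)^2 du.
Using ∫ sin(3·π·u)^2 du = u/2 - sin(6·π·u)/(12·π), the numerator is 7/24 - 1/(12·π) and the denominator is 1/2.
The result is P = (-2 + 7·π)/(12·π).

P ≈ 0.530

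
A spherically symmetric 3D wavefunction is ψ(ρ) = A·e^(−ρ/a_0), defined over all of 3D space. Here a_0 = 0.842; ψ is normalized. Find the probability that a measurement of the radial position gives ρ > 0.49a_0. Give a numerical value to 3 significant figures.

P ≈ 0.923

Integrate the radial probability density 4πρ²|ψ|² over ρ > 0.49a_0.
A² is fixed by ∫₀^∞ 4πρ²|ψ|² dρ = 1, i.e. A² = (π·a_0^3)^(−1).
Let u = ρ/a_0; then A², 4π and the length scale all cancel, so P = ∫_{0.49}^{∞} u^2·e^(-2·u) du ÷ ∫_{0}^{∞} u^2·e^(-2·u) du.
An antiderivative of u^2·e^(-2·u) is -(2·u^2 + 2·u + 1)·e^(-2·u)/4; evaluating from 0.49 to ∞ gives ≈ 0.23084, while the full integral is 1/4.
Taking the ratio yields P = 0.9233.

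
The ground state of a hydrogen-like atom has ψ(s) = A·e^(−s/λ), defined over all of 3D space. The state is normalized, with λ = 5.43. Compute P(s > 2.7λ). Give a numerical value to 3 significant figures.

P ≈ 0.0948

Integrate the radial probability density 4πs²|ψ|² over s > 2.7λ.
The full normalization integral is A²·[π·λ^3] = 1, fixing A².
Substituting u = s/λ, A², 4π and the length scale all cancel in the ratio: P = ∫_{2.7}^{∞} u^2·e^(-2·u) du / ∫_{0}^{∞} u^2·e^(-2·u) du.
Using ∫ u^2·e^(-2·u) du = -(2·u^2 + 2·u + 1)·e^(-2·u)/4, the numerator is 1049·e^(-27/5)/200 and the denominator is 1/4.
Taking the ratio yields P = 0.09476.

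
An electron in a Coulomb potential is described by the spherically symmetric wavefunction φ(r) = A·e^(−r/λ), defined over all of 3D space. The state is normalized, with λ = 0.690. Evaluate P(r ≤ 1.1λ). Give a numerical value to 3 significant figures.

P = ∫ |φ|² 4πr² dr over r ≤ 1.1λ.
A² is fixed by ∫₀^∞ 4πr²|φ|² dr = 1, i.e. A² = (π·λ^3)^(−1).
Substituting u = r/λ, A², 4π and the length scale all cancel in the ratio: P = ∫_{0}^{1.1} u^2·e^(-2·u) du / ∫_{0}^{∞} u^2·e^(-2·u) du.
With ∫ u^2·e^(-2·u) du = -(2·u^2 + 2·u + 1)·e^(-2·u)/4 + C, the region integral is 1/4 - 281·e^(-11/5)/200 and the full one is 1/4.
The region integral divided by the full integral gives P = 0.3773.

P ≈ 0.377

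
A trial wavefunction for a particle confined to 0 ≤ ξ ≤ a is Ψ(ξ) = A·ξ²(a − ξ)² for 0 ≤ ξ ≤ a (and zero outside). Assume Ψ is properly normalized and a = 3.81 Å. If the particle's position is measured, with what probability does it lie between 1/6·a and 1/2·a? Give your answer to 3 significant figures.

P ≈ 0.491

The probability is P = ∫ |Ψ|² dξ over [1/6·a, 1/2·a].
Since A² = 1/(a^9/630), this is the region integral divided by the full normalization integral.
Let u = ξ/a; then A² and the length scale cancel, so P = ∫_{1/6}^{1/2} u^4·(1 - u)^4 du ÷ ∫_{0}^{1} u^4·(1 - u)^4 du.
An antiderivative of u^4·(1 - u)^4 is u^5·(70·u^4 - 315·u^3 + 540·u^2 - 420·u + 126)/630; evaluating from 1/6 to 1/2 gives ≈ 0.00077944, while the full integral is 1/630.
The result is P = 0.4910.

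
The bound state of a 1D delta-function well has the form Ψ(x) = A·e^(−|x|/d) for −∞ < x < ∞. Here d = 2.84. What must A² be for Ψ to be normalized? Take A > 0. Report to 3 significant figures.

The normalization condition is ∫|Ψ|² dx = 1 from −∞ to ∞.
∫|Ψ|² dx = A²·(d).
Hence A² = 1/[d].
Substituting d = 2.84 gives A² = 0.3521, so A = 0.5934.

A^2 ≈ 0.352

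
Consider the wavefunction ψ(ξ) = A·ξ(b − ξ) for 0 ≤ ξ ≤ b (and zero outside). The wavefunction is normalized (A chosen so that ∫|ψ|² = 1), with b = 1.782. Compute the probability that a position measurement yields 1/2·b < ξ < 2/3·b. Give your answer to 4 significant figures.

P ≈ 0.2901

P = ∫_{1/2·b}^{2/3·b} |ψ(ξ)|² dξ.
With A² fixed by ∫|ψ|² = 1, i.e. A² = (b^5/30)^(−1), substitute and integrate.
Let u = ξ/b; then A² and the length scale cancel, so P = ∫_{1/2}^{2/3} u^2·(1 - u)^2 du ÷ ∫_{0}^{1} u^2·(1 - u)^2 du.
Using ∫ u^2·(1 - u)^2 du = u^3·(6·u^2 - 15·u + 10)/30, the numerator is 47/4860 and the denominator is 1/30.
Evaluating gives P = 47/162.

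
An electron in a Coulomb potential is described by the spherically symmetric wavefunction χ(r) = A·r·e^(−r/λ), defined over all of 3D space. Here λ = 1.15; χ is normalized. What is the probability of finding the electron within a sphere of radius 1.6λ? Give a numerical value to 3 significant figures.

P = ∫ |χ|² 4πr² dr over r ≤ 1.6λ.
Normalization gives A² = 1/(3·π·λ^5).
Substituting u = r/λ, A², 4π and the length scale all cancel in the ratio: P = ∫_{0}^{1.6} u^4·e^(-2·u) du / ∫_{0}^{∞} u^4·e^(-2·u) du.
An antiderivative of u^4·e^(-2·u) is -(u^4/2 + u^3 + 3·u^2/2 + 3·u/2 + 3/4)·e^(-2·u); evaluating from 0 to 1.6 gives ≈ 0.16454, while the full integral is 3/4.
This evaluates to P = 0.2194.

P ≈ 0.219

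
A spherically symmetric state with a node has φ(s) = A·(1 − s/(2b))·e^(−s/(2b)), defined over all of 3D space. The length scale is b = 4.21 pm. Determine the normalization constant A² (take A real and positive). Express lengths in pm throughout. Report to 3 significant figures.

Normalization requires ∫|φ|² 4πs² ds = 1, integrated from 0 to ∞.
The angular integral contributes 4π, leaving ∫₀^∞ s²|φ|² ds.
The integral (without the A² prefactor) comes out to 8·π·b^3.
So A² = (8·π·b^3)^(−1).
With b = 4.21: A² = 0.0005332 and A = 0.02309.

A^2 ≈ 0.000533 pm^(-3)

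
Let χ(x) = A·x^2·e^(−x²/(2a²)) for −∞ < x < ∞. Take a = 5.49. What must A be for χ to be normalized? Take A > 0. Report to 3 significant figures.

Require ∫ |χ|² dx = 1 over the whole domain.
With χ = A·x^2·e^(−x²/(2a²)), the integral evaluates to A²·[3·√(π)·a^5/4].
Hence A² = 1/[3·√(π)·a^5/4].
Plugging in a = 5.49 yields A = 0.01228.

A ≈ 0.0123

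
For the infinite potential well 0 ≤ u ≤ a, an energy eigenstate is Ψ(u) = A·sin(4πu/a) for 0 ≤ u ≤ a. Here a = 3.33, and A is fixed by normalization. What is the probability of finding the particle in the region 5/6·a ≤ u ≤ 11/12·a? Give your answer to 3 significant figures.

|Ψ|² is the probability density, so P = ∫_{5/6·a}^{11/12·a} |Ψ|² du.
Since A² = 1/(a/2), this is the region integral divided by the full normalization integral.
In terms of t = u/a (A² and the length scale cancel between numerator and denominator), P = [∫_{5/6}^{11/12} sin(4·π·t)^2 dt] / [∫_{0}^{1} sin(4·π·t)^2 dt].
An antiderivative of sin(4·π·t)^2 is t/2 - sin(4·π·t)·cos(4·π·t)/(8·π); evaluating from 5/6 to 11/12 gives √(3)/(16·π) + 1/24, while the full integral is 1/2.
Taking the ratio, P = (√(3)/8 + π/12)/π.

P ≈ 0.152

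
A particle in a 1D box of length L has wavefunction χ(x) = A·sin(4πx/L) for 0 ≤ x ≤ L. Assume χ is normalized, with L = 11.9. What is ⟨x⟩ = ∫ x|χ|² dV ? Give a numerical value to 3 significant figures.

⟨x⟩ ≈ 5.95

The expectation value is the |χ|²-weighted average of x: ∫ x|χ|² dx.
Using sin²θ = (1 − cos 2θ)/2, the ratio of the moment integral to the normalization integral gives ⟨x⟩ = L/2.
With L = 11.9, ⟨x⟩ = 5.950.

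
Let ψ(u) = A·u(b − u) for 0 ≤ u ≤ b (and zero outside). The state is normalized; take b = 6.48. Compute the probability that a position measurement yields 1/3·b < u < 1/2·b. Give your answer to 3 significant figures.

|ψ|² is the probability density, so P = ∫_{1/3·b}^{1/2·b} |ψ|² du.
Since A² = 1/(b^5/30), this is the region integral divided by the full normalization integral.
Let t = u/b; then A² and the length scale cancel, so P = ∫_{1/3}^{1/2} t^2·(1 - t)^2 dt ÷ ∫_{0}^{1} t^2·(1 - t)^2 dt.
An antiderivative of t^2·(1 - t)^2 is t^3·(6·t^2 - 15·t + 10)/30; evaluating from 1/3 to 1/2 gives 47/4860, while the full integral is 1/30.
The result is P = 47/162.

P ≈ 0.290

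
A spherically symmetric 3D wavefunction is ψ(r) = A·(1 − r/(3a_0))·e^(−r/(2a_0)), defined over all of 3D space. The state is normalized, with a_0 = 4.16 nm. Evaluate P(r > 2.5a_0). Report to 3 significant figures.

Integrate the radial probability density 4πr²|ψ|² over r > 2.5a_0.
The full normalization integral is A²·[8·π·a_0^3/3] = 1, fixing A².
Let u = r/a_0; then A², 4π and the length scale all cancel, so P = ∫_{2.5}^{∞} u^2·(1 - u/3)^2·e^(-u) du ÷ ∫_{0}^{∞} u^2·(1 - u/3)^2·e^(-u) du.
An antiderivative of u^2·(1 - u/3)^2·e^(-u) is (-u^4 + 2·u^3 - 3·u^2 - 6·u - 6)·e^(-u)/9; evaluating from 2.5 to ∞ gives 761·e^(-5/2)/144, while the full integral is 2/3.
This evaluates to P = 0.6507.

P ≈ 0.651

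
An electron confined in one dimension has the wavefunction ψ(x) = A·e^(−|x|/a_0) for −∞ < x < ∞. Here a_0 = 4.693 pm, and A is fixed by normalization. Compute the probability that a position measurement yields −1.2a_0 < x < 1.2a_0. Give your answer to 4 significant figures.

The probability is P = ∫ |ψ|² dx over [−1.2a_0, 1.2a_0].
The normalization integral ∫|ψ|²dx over the whole domain equals a_0·A², and A² cancels in the ratio.
Both integrals are even about x = 0, so only the x ≥ 0 halves are needed (the factors of 2 cancel). Let u = x/a_0; then A² and the length scale cancel, so P = ∫_{0}^{1.2} e^(-2·u) du ÷ ∫_{0}^{∞} e^(-2·u) du.
Using ∫ e^(-2·u) du = -e^(-2·u)/2, the numerator is 1/2 - e^(-12/5)/2 and the denominator is 1/2.
The result is P = 0.90928.

P ≈ 0.9093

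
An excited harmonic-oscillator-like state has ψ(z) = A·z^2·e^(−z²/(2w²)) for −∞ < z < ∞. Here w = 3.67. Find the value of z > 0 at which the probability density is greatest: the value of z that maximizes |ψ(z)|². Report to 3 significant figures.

z ≈ 5.19

The maximum of |ψ(z)|² occurs where its derivative vanishes.
Solving yields z = √(2)·w.
With w = 3.67, the value of z > 0 at which the probability density is greatest is 5.190.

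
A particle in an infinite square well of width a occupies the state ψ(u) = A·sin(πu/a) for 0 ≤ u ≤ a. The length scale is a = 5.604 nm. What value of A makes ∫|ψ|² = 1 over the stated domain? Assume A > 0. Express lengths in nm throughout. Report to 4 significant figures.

We need A² ∫|f|² du = 1, taking the integral from 0 to a.
The integral (without the A² prefactor) comes out to a/2.
Hence A² = 1/[a/2].
With a = 5.604: A² = 0.35689 and A = 0.59740.

A ≈ 0.5974 nm^(-1/2)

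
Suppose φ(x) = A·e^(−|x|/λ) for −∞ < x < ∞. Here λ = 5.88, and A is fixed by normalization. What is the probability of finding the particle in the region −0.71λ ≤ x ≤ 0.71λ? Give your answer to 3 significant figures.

|φ|² is the probability density, so P = ∫_{−0.71λ}^{0.71λ} |φ|² dx.
Since A² = 1/(λ), this is the region integral divided by the full normalization integral.
Both integrals are even about x = 0, so only the x ≥ 0 halves are needed (the factors of 2 cancel). Let u = x/λ; then A² and the length scale cancel, so P = ∫_{0}^{0.71} e^(-2·u) du ÷ ∫_{0}^{∞} e^(-2·u) du.
With ∫ e^(-2·u) du = -e^(-2·u)/2 + C, the region integral is 1/2 - e^(-71/50)/2 and the full one is 1/2.
Evaluating gives P = 0.7583.

P ≈ 0.758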